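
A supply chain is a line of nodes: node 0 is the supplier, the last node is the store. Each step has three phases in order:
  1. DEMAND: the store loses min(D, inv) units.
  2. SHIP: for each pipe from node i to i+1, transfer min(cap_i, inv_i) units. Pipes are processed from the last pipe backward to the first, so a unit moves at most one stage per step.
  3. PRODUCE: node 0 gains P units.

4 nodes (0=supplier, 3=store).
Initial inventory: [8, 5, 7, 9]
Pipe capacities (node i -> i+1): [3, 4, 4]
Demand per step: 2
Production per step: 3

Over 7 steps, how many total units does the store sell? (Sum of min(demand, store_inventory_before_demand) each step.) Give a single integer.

Step 1: sold=2 (running total=2) -> [8 4 7 11]
Step 2: sold=2 (running total=4) -> [8 3 7 13]
Step 3: sold=2 (running total=6) -> [8 3 6 15]
Step 4: sold=2 (running total=8) -> [8 3 5 17]
Step 5: sold=2 (running total=10) -> [8 3 4 19]
Step 6: sold=2 (running total=12) -> [8 3 3 21]
Step 7: sold=2 (running total=14) -> [8 3 3 22]

Answer: 14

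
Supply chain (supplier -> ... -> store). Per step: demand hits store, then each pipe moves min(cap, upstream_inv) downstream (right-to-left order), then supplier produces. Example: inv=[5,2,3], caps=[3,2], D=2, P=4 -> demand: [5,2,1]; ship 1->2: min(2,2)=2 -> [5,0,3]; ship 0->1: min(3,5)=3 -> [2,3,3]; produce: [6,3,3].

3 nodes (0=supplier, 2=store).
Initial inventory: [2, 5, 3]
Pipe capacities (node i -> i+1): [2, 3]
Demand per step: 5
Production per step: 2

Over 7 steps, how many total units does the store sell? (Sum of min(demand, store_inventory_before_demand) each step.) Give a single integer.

Step 1: sold=3 (running total=3) -> [2 4 3]
Step 2: sold=3 (running total=6) -> [2 3 3]
Step 3: sold=3 (running total=9) -> [2 2 3]
Step 4: sold=3 (running total=12) -> [2 2 2]
Step 5: sold=2 (running total=14) -> [2 2 2]
Step 6: sold=2 (running total=16) -> [2 2 2]
Step 7: sold=2 (running total=18) -> [2 2 2]

Answer: 18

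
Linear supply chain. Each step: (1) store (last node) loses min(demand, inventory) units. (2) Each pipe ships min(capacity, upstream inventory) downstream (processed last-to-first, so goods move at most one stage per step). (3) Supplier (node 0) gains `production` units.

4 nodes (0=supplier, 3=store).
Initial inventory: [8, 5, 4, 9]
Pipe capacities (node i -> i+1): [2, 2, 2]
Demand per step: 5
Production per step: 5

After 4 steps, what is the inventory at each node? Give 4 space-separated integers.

Step 1: demand=5,sold=5 ship[2->3]=2 ship[1->2]=2 ship[0->1]=2 prod=5 -> inv=[11 5 4 6]
Step 2: demand=5,sold=5 ship[2->3]=2 ship[1->2]=2 ship[0->1]=2 prod=5 -> inv=[14 5 4 3]
Step 3: demand=5,sold=3 ship[2->3]=2 ship[1->2]=2 ship[0->1]=2 prod=5 -> inv=[17 5 4 2]
Step 4: demand=5,sold=2 ship[2->3]=2 ship[1->2]=2 ship[0->1]=2 prod=5 -> inv=[20 5 4 2]

20 5 4 2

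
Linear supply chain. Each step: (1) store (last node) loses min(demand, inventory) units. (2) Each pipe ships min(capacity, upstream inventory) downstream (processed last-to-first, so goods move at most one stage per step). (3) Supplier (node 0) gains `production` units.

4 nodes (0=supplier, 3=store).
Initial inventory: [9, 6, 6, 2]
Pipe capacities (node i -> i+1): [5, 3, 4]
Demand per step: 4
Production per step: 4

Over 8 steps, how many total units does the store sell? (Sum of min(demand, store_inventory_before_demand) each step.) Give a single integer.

Step 1: sold=2 (running total=2) -> [8 8 5 4]
Step 2: sold=4 (running total=6) -> [7 10 4 4]
Step 3: sold=4 (running total=10) -> [6 12 3 4]
Step 4: sold=4 (running total=14) -> [5 14 3 3]
Step 5: sold=3 (running total=17) -> [4 16 3 3]
Step 6: sold=3 (running total=20) -> [4 17 3 3]
Step 7: sold=3 (running total=23) -> [4 18 3 3]
Step 8: sold=3 (running total=26) -> [4 19 3 3]

Answer: 26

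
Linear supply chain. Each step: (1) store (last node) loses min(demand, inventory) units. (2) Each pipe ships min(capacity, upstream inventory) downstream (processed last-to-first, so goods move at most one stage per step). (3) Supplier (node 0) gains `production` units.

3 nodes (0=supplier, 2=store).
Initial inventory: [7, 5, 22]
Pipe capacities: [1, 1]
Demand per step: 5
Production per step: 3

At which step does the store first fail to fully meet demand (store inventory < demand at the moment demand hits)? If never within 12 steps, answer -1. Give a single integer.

Step 1: demand=5,sold=5 ship[1->2]=1 ship[0->1]=1 prod=3 -> [9 5 18]
Step 2: demand=5,sold=5 ship[1->2]=1 ship[0->1]=1 prod=3 -> [11 5 14]
Step 3: demand=5,sold=5 ship[1->2]=1 ship[0->1]=1 prod=3 -> [13 5 10]
Step 4: demand=5,sold=5 ship[1->2]=1 ship[0->1]=1 prod=3 -> [15 5 6]
Step 5: demand=5,sold=5 ship[1->2]=1 ship[0->1]=1 prod=3 -> [17 5 2]
Step 6: demand=5,sold=2 ship[1->2]=1 ship[0->1]=1 prod=3 -> [19 5 1]
Step 7: demand=5,sold=1 ship[1->2]=1 ship[0->1]=1 prod=3 -> [21 5 1]
Step 8: demand=5,sold=1 ship[1->2]=1 ship[0->1]=1 prod=3 -> [23 5 1]
Step 9: demand=5,sold=1 ship[1->2]=1 ship[0->1]=1 prod=3 -> [25 5 1]
Step 10: demand=5,sold=1 ship[1->2]=1 ship[0->1]=1 prod=3 -> [27 5 1]
Step 11: demand=5,sold=1 ship[1->2]=1 ship[0->1]=1 prod=3 -> [29 5 1]
Step 12: demand=5,sold=1 ship[1->2]=1 ship[0->1]=1 prod=3 -> [31 5 1]
First stockout at step 6

6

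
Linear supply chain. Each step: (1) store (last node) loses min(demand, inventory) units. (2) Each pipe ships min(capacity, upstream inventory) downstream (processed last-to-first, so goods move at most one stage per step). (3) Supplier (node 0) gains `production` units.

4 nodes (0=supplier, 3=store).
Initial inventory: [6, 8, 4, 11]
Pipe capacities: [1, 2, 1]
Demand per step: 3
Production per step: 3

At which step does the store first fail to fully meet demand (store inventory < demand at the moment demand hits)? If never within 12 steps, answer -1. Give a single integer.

Step 1: demand=3,sold=3 ship[2->3]=1 ship[1->2]=2 ship[0->1]=1 prod=3 -> [8 7 5 9]
Step 2: demand=3,sold=3 ship[2->3]=1 ship[1->2]=2 ship[0->1]=1 prod=3 -> [10 6 6 7]
Step 3: demand=3,sold=3 ship[2->3]=1 ship[1->2]=2 ship[0->1]=1 prod=3 -> [12 5 7 5]
Step 4: demand=3,sold=3 ship[2->3]=1 ship[1->2]=2 ship[0->1]=1 prod=3 -> [14 4 8 3]
Step 5: demand=3,sold=3 ship[2->3]=1 ship[1->2]=2 ship[0->1]=1 prod=3 -> [16 3 9 1]
Step 6: demand=3,sold=1 ship[2->3]=1 ship[1->2]=2 ship[0->1]=1 prod=3 -> [18 2 10 1]
Step 7: demand=3,sold=1 ship[2->3]=1 ship[1->2]=2 ship[0->1]=1 prod=3 -> [20 1 11 1]
Step 8: demand=3,sold=1 ship[2->3]=1 ship[1->2]=1 ship[0->1]=1 prod=3 -> [22 1 11 1]
Step 9: demand=3,sold=1 ship[2->3]=1 ship[1->2]=1 ship[0->1]=1 prod=3 -> [24 1 11 1]
Step 10: demand=3,sold=1 ship[2->3]=1 ship[1->2]=1 ship[0->1]=1 prod=3 -> [26 1 11 1]
Step 11: demand=3,sold=1 ship[2->3]=1 ship[1->2]=1 ship[0->1]=1 prod=3 -> [28 1 11 1]
Step 12: demand=3,sold=1 ship[2->3]=1 ship[1->2]=1 ship[0->1]=1 prod=3 -> [30 1 11 1]
First stockout at step 6

6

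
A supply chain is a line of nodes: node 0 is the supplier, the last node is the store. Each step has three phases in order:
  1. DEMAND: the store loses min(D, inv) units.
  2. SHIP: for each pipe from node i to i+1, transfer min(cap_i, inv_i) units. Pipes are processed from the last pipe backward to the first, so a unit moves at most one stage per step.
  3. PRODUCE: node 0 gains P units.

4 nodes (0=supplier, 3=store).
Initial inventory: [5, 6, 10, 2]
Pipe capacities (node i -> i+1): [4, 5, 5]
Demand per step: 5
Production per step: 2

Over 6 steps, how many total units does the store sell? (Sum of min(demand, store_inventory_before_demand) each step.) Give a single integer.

Answer: 27

Derivation:
Step 1: sold=2 (running total=2) -> [3 5 10 5]
Step 2: sold=5 (running total=7) -> [2 3 10 5]
Step 3: sold=5 (running total=12) -> [2 2 8 5]
Step 4: sold=5 (running total=17) -> [2 2 5 5]
Step 5: sold=5 (running total=22) -> [2 2 2 5]
Step 6: sold=5 (running total=27) -> [2 2 2 2]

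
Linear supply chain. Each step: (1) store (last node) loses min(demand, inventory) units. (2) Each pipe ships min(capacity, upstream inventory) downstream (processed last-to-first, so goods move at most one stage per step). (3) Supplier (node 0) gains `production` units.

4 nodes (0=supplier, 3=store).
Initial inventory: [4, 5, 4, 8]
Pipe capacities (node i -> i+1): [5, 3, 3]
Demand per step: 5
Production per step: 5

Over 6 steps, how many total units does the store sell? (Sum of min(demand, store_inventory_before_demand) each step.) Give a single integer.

Step 1: sold=5 (running total=5) -> [5 6 4 6]
Step 2: sold=5 (running total=10) -> [5 8 4 4]
Step 3: sold=4 (running total=14) -> [5 10 4 3]
Step 4: sold=3 (running total=17) -> [5 12 4 3]
Step 5: sold=3 (running total=20) -> [5 14 4 3]
Step 6: sold=3 (running total=23) -> [5 16 4 3]

Answer: 23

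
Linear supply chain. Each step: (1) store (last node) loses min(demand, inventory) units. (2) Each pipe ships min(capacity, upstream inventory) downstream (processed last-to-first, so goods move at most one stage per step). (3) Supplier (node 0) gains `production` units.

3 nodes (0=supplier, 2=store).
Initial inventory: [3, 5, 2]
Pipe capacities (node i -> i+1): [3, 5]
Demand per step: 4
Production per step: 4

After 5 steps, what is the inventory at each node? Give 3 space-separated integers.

Step 1: demand=4,sold=2 ship[1->2]=5 ship[0->1]=3 prod=4 -> inv=[4 3 5]
Step 2: demand=4,sold=4 ship[1->2]=3 ship[0->1]=3 prod=4 -> inv=[5 3 4]
Step 3: demand=4,sold=4 ship[1->2]=3 ship[0->1]=3 prod=4 -> inv=[6 3 3]
Step 4: demand=4,sold=3 ship[1->2]=3 ship[0->1]=3 prod=4 -> inv=[7 3 3]
Step 5: demand=4,sold=3 ship[1->2]=3 ship[0->1]=3 prod=4 -> inv=[8 3 3]

8 3 3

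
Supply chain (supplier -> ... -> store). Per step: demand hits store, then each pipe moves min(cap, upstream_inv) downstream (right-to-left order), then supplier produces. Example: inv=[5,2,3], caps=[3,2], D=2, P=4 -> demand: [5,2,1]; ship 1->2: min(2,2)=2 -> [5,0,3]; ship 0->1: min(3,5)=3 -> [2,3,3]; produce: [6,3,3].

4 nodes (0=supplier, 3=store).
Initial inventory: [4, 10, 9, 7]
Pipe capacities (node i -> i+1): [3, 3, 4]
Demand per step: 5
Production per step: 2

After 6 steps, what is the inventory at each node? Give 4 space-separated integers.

Step 1: demand=5,sold=5 ship[2->3]=4 ship[1->2]=3 ship[0->1]=3 prod=2 -> inv=[3 10 8 6]
Step 2: demand=5,sold=5 ship[2->3]=4 ship[1->2]=3 ship[0->1]=3 prod=2 -> inv=[2 10 7 5]
Step 3: demand=5,sold=5 ship[2->3]=4 ship[1->2]=3 ship[0->1]=2 prod=2 -> inv=[2 9 6 4]
Step 4: demand=5,sold=4 ship[2->3]=4 ship[1->2]=3 ship[0->1]=2 prod=2 -> inv=[2 8 5 4]
Step 5: demand=5,sold=4 ship[2->3]=4 ship[1->2]=3 ship[0->1]=2 prod=2 -> inv=[2 7 4 4]
Step 6: demand=5,sold=4 ship[2->3]=4 ship[1->2]=3 ship[0->1]=2 prod=2 -> inv=[2 6 3 4]

2 6 3 4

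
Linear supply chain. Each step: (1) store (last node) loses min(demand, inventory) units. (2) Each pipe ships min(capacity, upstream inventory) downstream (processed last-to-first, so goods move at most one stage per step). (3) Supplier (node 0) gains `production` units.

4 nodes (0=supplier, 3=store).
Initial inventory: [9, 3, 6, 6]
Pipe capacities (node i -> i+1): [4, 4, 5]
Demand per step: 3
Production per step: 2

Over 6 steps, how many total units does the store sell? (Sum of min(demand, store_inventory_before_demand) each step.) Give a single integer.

Step 1: sold=3 (running total=3) -> [7 4 4 8]
Step 2: sold=3 (running total=6) -> [5 4 4 9]
Step 3: sold=3 (running total=9) -> [3 4 4 10]
Step 4: sold=3 (running total=12) -> [2 3 4 11]
Step 5: sold=3 (running total=15) -> [2 2 3 12]
Step 6: sold=3 (running total=18) -> [2 2 2 12]

Answer: 18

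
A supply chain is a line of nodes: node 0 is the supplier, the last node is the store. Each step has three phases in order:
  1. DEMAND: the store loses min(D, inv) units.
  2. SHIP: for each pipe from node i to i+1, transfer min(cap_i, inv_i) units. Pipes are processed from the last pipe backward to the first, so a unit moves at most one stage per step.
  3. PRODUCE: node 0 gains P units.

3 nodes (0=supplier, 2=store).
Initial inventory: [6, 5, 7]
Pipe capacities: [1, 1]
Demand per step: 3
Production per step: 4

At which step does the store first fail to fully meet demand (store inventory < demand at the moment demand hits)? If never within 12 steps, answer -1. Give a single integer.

Step 1: demand=3,sold=3 ship[1->2]=1 ship[0->1]=1 prod=4 -> [9 5 5]
Step 2: demand=3,sold=3 ship[1->2]=1 ship[0->1]=1 prod=4 -> [12 5 3]
Step 3: demand=3,sold=3 ship[1->2]=1 ship[0->1]=1 prod=4 -> [15 5 1]
Step 4: demand=3,sold=1 ship[1->2]=1 ship[0->1]=1 prod=4 -> [18 5 1]
Step 5: demand=3,sold=1 ship[1->2]=1 ship[0->1]=1 prod=4 -> [21 5 1]
Step 6: demand=3,sold=1 ship[1->2]=1 ship[0->1]=1 prod=4 -> [24 5 1]
Step 7: demand=3,sold=1 ship[1->2]=1 ship[0->1]=1 prod=4 -> [27 5 1]
Step 8: demand=3,sold=1 ship[1->2]=1 ship[0->1]=1 prod=4 -> [30 5 1]
Step 9: demand=3,sold=1 ship[1->2]=1 ship[0->1]=1 prod=4 -> [33 5 1]
Step 10: demand=3,sold=1 ship[1->2]=1 ship[0->1]=1 prod=4 -> [36 5 1]
Step 11: demand=3,sold=1 ship[1->2]=1 ship[0->1]=1 prod=4 -> [39 5 1]
Step 12: demand=3,sold=1 ship[1->2]=1 ship[0->1]=1 prod=4 -> [42 5 1]
First stockout at step 4

4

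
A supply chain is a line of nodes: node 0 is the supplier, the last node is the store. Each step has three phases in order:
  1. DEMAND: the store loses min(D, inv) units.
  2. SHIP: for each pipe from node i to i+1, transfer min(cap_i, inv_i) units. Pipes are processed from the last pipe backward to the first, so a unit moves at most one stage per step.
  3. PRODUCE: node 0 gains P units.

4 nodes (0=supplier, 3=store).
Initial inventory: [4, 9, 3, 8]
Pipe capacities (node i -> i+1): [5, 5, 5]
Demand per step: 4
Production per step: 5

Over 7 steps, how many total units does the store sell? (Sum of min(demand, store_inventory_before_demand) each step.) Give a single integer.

Step 1: sold=4 (running total=4) -> [5 8 5 7]
Step 2: sold=4 (running total=8) -> [5 8 5 8]
Step 3: sold=4 (running total=12) -> [5 8 5 9]
Step 4: sold=4 (running total=16) -> [5 8 5 10]
Step 5: sold=4 (running total=20) -> [5 8 5 11]
Step 6: sold=4 (running total=24) -> [5 8 5 12]
Step 7: sold=4 (running total=28) -> [5 8 5 13]

Answer: 28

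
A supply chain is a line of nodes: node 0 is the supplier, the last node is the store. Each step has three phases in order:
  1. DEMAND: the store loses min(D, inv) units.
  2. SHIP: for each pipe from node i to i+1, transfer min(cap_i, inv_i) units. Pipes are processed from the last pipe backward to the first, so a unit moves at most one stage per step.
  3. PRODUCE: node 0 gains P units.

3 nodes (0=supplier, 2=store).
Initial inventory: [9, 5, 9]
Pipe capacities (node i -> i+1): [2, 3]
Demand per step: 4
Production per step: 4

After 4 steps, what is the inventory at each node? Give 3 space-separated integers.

Step 1: demand=4,sold=4 ship[1->2]=3 ship[0->1]=2 prod=4 -> inv=[11 4 8]
Step 2: demand=4,sold=4 ship[1->2]=3 ship[0->1]=2 prod=4 -> inv=[13 3 7]
Step 3: demand=4,sold=4 ship[1->2]=3 ship[0->1]=2 prod=4 -> inv=[15 2 6]
Step 4: demand=4,sold=4 ship[1->2]=2 ship[0->1]=2 prod=4 -> inv=[17 2 4]

17 2 4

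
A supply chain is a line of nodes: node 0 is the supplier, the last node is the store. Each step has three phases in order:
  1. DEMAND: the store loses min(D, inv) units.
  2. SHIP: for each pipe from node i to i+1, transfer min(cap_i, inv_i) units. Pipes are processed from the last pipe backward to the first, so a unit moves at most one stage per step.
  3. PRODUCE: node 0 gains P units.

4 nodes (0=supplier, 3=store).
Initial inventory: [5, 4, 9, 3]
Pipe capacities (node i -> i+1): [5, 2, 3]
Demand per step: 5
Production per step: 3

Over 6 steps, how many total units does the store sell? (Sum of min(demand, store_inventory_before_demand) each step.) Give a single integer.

Step 1: sold=3 (running total=3) -> [3 7 8 3]
Step 2: sold=3 (running total=6) -> [3 8 7 3]
Step 3: sold=3 (running total=9) -> [3 9 6 3]
Step 4: sold=3 (running total=12) -> [3 10 5 3]
Step 5: sold=3 (running total=15) -> [3 11 4 3]
Step 6: sold=3 (running total=18) -> [3 12 3 3]

Answer: 18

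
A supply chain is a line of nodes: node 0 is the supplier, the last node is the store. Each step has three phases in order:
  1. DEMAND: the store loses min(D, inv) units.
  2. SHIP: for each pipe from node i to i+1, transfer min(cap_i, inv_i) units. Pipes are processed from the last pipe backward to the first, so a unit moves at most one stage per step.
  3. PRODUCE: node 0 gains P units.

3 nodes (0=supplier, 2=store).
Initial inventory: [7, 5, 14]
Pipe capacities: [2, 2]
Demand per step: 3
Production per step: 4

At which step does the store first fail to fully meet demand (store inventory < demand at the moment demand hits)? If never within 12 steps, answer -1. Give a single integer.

Step 1: demand=3,sold=3 ship[1->2]=2 ship[0->1]=2 prod=4 -> [9 5 13]
Step 2: demand=3,sold=3 ship[1->2]=2 ship[0->1]=2 prod=4 -> [11 5 12]
Step 3: demand=3,sold=3 ship[1->2]=2 ship[0->1]=2 prod=4 -> [13 5 11]
Step 4: demand=3,sold=3 ship[1->2]=2 ship[0->1]=2 prod=4 -> [15 5 10]
Step 5: demand=3,sold=3 ship[1->2]=2 ship[0->1]=2 prod=4 -> [17 5 9]
Step 6: demand=3,sold=3 ship[1->2]=2 ship[0->1]=2 prod=4 -> [19 5 8]
Step 7: demand=3,sold=3 ship[1->2]=2 ship[0->1]=2 prod=4 -> [21 5 7]
Step 8: demand=3,sold=3 ship[1->2]=2 ship[0->1]=2 prod=4 -> [23 5 6]
Step 9: demand=3,sold=3 ship[1->2]=2 ship[0->1]=2 prod=4 -> [25 5 5]
Step 10: demand=3,sold=3 ship[1->2]=2 ship[0->1]=2 prod=4 -> [27 5 4]
Step 11: demand=3,sold=3 ship[1->2]=2 ship[0->1]=2 prod=4 -> [29 5 3]
Step 12: demand=3,sold=3 ship[1->2]=2 ship[0->1]=2 prod=4 -> [31 5 2]
No stockout in 12 steps

-1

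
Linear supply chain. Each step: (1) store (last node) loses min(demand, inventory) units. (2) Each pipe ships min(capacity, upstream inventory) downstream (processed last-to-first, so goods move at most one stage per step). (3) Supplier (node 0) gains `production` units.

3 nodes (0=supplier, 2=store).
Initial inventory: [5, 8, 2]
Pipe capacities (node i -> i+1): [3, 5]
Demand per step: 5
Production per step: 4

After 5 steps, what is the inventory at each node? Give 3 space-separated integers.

Step 1: demand=5,sold=2 ship[1->2]=5 ship[0->1]=3 prod=4 -> inv=[6 6 5]
Step 2: demand=5,sold=5 ship[1->2]=5 ship[0->1]=3 prod=4 -> inv=[7 4 5]
Step 3: demand=5,sold=5 ship[1->2]=4 ship[0->1]=3 prod=4 -> inv=[8 3 4]
Step 4: demand=5,sold=4 ship[1->2]=3 ship[0->1]=3 prod=4 -> inv=[9 3 3]
Step 5: demand=5,sold=3 ship[1->2]=3 ship[0->1]=3 prod=4 -> inv=[10 3 3]

10 3 3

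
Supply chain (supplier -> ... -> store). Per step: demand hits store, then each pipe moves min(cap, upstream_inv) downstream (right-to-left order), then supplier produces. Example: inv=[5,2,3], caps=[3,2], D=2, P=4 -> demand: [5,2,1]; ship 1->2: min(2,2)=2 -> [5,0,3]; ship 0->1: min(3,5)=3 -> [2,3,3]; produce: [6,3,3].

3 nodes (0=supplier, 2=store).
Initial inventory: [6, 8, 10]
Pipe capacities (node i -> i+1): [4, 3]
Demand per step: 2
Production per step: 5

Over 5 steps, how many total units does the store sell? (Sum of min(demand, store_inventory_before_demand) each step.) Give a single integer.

Step 1: sold=2 (running total=2) -> [7 9 11]
Step 2: sold=2 (running total=4) -> [8 10 12]
Step 3: sold=2 (running total=6) -> [9 11 13]
Step 4: sold=2 (running total=8) -> [10 12 14]
Step 5: sold=2 (running total=10) -> [11 13 15]

Answer: 10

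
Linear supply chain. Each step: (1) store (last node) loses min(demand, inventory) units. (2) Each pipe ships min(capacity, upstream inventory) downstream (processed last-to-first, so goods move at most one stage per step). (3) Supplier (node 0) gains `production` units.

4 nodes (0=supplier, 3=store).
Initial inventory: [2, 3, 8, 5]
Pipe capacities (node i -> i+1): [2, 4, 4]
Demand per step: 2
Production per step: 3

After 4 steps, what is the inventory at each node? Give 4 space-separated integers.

Step 1: demand=2,sold=2 ship[2->3]=4 ship[1->2]=3 ship[0->1]=2 prod=3 -> inv=[3 2 7 7]
Step 2: demand=2,sold=2 ship[2->3]=4 ship[1->2]=2 ship[0->1]=2 prod=3 -> inv=[4 2 5 9]
Step 3: demand=2,sold=2 ship[2->3]=4 ship[1->2]=2 ship[0->1]=2 prod=3 -> inv=[5 2 3 11]
Step 4: demand=2,sold=2 ship[2->3]=3 ship[1->2]=2 ship[0->1]=2 prod=3 -> inv=[6 2 2 12]

6 2 2 12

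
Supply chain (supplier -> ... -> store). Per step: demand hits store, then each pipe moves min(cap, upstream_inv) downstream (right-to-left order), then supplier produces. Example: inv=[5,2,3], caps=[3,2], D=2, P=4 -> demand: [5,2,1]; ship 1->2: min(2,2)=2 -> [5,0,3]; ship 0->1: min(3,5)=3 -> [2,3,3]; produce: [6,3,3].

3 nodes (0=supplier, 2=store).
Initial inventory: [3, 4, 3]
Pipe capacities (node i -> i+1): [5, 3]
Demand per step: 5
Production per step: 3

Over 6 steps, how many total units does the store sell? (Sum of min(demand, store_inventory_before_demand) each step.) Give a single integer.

Answer: 18

Derivation:
Step 1: sold=3 (running total=3) -> [3 4 3]
Step 2: sold=3 (running total=6) -> [3 4 3]
Step 3: sold=3 (running total=9) -> [3 4 3]
Step 4: sold=3 (running total=12) -> [3 4 3]
Step 5: sold=3 (running total=15) -> [3 4 3]
Step 6: sold=3 (running total=18) -> [3 4 3]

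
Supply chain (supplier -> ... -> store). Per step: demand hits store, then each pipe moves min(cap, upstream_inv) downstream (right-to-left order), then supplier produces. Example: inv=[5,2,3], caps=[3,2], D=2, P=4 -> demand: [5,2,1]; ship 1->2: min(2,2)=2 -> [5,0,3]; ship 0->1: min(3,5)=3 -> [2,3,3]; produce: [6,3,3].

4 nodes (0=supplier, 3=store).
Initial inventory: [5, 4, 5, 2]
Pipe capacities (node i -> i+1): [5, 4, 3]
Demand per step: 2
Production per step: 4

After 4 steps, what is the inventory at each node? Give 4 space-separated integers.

Step 1: demand=2,sold=2 ship[2->3]=3 ship[1->2]=4 ship[0->1]=5 prod=4 -> inv=[4 5 6 3]
Step 2: demand=2,sold=2 ship[2->3]=3 ship[1->2]=4 ship[0->1]=4 prod=4 -> inv=[4 5 7 4]
Step 3: demand=2,sold=2 ship[2->3]=3 ship[1->2]=4 ship[0->1]=4 prod=4 -> inv=[4 5 8 5]
Step 4: demand=2,sold=2 ship[2->3]=3 ship[1->2]=4 ship[0->1]=4 prod=4 -> inv=[4 5 9 6]

4 5 9 6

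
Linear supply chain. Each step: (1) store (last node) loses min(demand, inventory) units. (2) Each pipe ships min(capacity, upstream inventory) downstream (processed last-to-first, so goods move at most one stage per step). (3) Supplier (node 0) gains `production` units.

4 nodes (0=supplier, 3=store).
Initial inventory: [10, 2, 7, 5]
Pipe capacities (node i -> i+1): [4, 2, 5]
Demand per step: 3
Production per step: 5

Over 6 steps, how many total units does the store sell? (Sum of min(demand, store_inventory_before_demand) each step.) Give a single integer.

Answer: 18

Derivation:
Step 1: sold=3 (running total=3) -> [11 4 4 7]
Step 2: sold=3 (running total=6) -> [12 6 2 8]
Step 3: sold=3 (running total=9) -> [13 8 2 7]
Step 4: sold=3 (running total=12) -> [14 10 2 6]
Step 5: sold=3 (running total=15) -> [15 12 2 5]
Step 6: sold=3 (running total=18) -> [16 14 2 4]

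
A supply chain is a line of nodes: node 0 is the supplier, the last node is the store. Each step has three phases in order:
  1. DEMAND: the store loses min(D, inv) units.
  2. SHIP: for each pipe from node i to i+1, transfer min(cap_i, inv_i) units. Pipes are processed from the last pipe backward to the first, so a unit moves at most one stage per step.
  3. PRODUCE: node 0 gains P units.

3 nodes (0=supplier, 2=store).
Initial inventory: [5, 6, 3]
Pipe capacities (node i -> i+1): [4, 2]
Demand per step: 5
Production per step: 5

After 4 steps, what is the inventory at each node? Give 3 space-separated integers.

Step 1: demand=5,sold=3 ship[1->2]=2 ship[0->1]=4 prod=5 -> inv=[6 8 2]
Step 2: demand=5,sold=2 ship[1->2]=2 ship[0->1]=4 prod=5 -> inv=[7 10 2]
Step 3: demand=5,sold=2 ship[1->2]=2 ship[0->1]=4 prod=5 -> inv=[8 12 2]
Step 4: demand=5,sold=2 ship[1->2]=2 ship[0->1]=4 prod=5 -> inv=[9 14 2]

9 14 2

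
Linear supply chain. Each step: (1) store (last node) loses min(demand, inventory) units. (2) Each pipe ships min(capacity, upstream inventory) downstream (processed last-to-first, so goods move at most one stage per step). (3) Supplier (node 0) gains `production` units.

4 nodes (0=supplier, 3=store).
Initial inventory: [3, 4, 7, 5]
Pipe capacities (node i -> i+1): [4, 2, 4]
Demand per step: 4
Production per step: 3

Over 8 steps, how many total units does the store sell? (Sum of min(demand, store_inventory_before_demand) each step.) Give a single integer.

Step 1: sold=4 (running total=4) -> [3 5 5 5]
Step 2: sold=4 (running total=8) -> [3 6 3 5]
Step 3: sold=4 (running total=12) -> [3 7 2 4]
Step 4: sold=4 (running total=16) -> [3 8 2 2]
Step 5: sold=2 (running total=18) -> [3 9 2 2]
Step 6: sold=2 (running total=20) -> [3 10 2 2]
Step 7: sold=2 (running total=22) -> [3 11 2 2]
Step 8: sold=2 (running total=24) -> [3 12 2 2]

Answer: 24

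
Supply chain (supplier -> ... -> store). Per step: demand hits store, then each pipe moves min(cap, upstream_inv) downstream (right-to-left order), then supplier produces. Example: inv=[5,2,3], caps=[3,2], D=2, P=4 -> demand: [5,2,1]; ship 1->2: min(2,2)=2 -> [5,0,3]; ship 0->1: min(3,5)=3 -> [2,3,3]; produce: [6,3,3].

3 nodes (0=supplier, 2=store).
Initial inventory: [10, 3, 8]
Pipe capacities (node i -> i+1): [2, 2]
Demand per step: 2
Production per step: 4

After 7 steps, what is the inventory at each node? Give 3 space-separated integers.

Step 1: demand=2,sold=2 ship[1->2]=2 ship[0->1]=2 prod=4 -> inv=[12 3 8]
Step 2: demand=2,sold=2 ship[1->2]=2 ship[0->1]=2 prod=4 -> inv=[14 3 8]
Step 3: demand=2,sold=2 ship[1->2]=2 ship[0->1]=2 prod=4 -> inv=[16 3 8]
Step 4: demand=2,sold=2 ship[1->2]=2 ship[0->1]=2 prod=4 -> inv=[18 3 8]
Step 5: demand=2,sold=2 ship[1->2]=2 ship[0->1]=2 prod=4 -> inv=[20 3 8]
Step 6: demand=2,sold=2 ship[1->2]=2 ship[0->1]=2 prod=4 -> inv=[22 3 8]
Step 7: demand=2,sold=2 ship[1->2]=2 ship[0->1]=2 prod=4 -> inv=[24 3 8]

24 3 8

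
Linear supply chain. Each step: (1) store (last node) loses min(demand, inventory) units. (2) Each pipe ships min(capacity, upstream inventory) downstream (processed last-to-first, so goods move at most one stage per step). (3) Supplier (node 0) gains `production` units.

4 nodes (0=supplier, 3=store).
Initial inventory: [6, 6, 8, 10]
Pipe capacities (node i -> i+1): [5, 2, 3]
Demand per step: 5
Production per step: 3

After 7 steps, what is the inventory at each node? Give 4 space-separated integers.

Step 1: demand=5,sold=5 ship[2->3]=3 ship[1->2]=2 ship[0->1]=5 prod=3 -> inv=[4 9 7 8]
Step 2: demand=5,sold=5 ship[2->3]=3 ship[1->2]=2 ship[0->1]=4 prod=3 -> inv=[3 11 6 6]
Step 3: demand=5,sold=5 ship[2->3]=3 ship[1->2]=2 ship[0->1]=3 prod=3 -> inv=[3 12 5 4]
Step 4: demand=5,sold=4 ship[2->3]=3 ship[1->2]=2 ship[0->1]=3 prod=3 -> inv=[3 13 4 3]
Step 5: demand=5,sold=3 ship[2->3]=3 ship[1->2]=2 ship[0->1]=3 prod=3 -> inv=[3 14 3 3]
Step 6: demand=5,sold=3 ship[2->3]=3 ship[1->2]=2 ship[0->1]=3 prod=3 -> inv=[3 15 2 3]
Step 7: demand=5,sold=3 ship[2->3]=2 ship[1->2]=2 ship[0->1]=3 prod=3 -> inv=[3 16 2 2]

3 16 2 2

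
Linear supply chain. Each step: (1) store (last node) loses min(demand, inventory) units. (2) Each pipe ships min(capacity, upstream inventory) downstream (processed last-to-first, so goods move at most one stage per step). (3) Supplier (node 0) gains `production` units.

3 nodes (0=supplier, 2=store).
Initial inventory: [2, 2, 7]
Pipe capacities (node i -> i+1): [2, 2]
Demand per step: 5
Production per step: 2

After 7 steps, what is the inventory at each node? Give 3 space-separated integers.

Step 1: demand=5,sold=5 ship[1->2]=2 ship[0->1]=2 prod=2 -> inv=[2 2 4]
Step 2: demand=5,sold=4 ship[1->2]=2 ship[0->1]=2 prod=2 -> inv=[2 2 2]
Step 3: demand=5,sold=2 ship[1->2]=2 ship[0->1]=2 prod=2 -> inv=[2 2 2]
Step 4: demand=5,sold=2 ship[1->2]=2 ship[0->1]=2 prod=2 -> inv=[2 2 2]
Step 5: demand=5,sold=2 ship[1->2]=2 ship[0->1]=2 prod=2 -> inv=[2 2 2]
Step 6: demand=5,sold=2 ship[1->2]=2 ship[0->1]=2 prod=2 -> inv=[2 2 2]
Step 7: demand=5,sold=2 ship[1->2]=2 ship[0->1]=2 prod=2 -> inv=[2 2 2]

2 2 2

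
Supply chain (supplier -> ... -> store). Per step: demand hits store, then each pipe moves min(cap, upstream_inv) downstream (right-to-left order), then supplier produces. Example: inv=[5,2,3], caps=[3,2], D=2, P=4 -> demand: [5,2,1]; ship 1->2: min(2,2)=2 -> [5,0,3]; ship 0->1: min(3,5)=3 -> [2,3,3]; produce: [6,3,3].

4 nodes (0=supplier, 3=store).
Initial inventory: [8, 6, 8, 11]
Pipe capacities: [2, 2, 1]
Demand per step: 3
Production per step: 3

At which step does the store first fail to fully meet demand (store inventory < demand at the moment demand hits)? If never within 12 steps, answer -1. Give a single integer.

Step 1: demand=3,sold=3 ship[2->3]=1 ship[1->2]=2 ship[0->1]=2 prod=3 -> [9 6 9 9]
Step 2: demand=3,sold=3 ship[2->3]=1 ship[1->2]=2 ship[0->1]=2 prod=3 -> [10 6 10 7]
Step 3: demand=3,sold=3 ship[2->3]=1 ship[1->2]=2 ship[0->1]=2 prod=3 -> [11 6 11 5]
Step 4: demand=3,sold=3 ship[2->3]=1 ship[1->2]=2 ship[0->1]=2 prod=3 -> [12 6 12 3]
Step 5: demand=3,sold=3 ship[2->3]=1 ship[1->2]=2 ship[0->1]=2 prod=3 -> [13 6 13 1]
Step 6: demand=3,sold=1 ship[2->3]=1 ship[1->2]=2 ship[0->1]=2 prod=3 -> [14 6 14 1]
Step 7: demand=3,sold=1 ship[2->3]=1 ship[1->2]=2 ship[0->1]=2 prod=3 -> [15 6 15 1]
Step 8: demand=3,sold=1 ship[2->3]=1 ship[1->2]=2 ship[0->1]=2 prod=3 -> [16 6 16 1]
Step 9: demand=3,sold=1 ship[2->3]=1 ship[1->2]=2 ship[0->1]=2 prod=3 -> [17 6 17 1]
Step 10: demand=3,sold=1 ship[2->3]=1 ship[1->2]=2 ship[0->1]=2 prod=3 -> [18 6 18 1]
Step 11: demand=3,sold=1 ship[2->3]=1 ship[1->2]=2 ship[0->1]=2 prod=3 -> [19 6 19 1]
Step 12: demand=3,sold=1 ship[2->3]=1 ship[1->2]=2 ship[0->1]=2 prod=3 -> [20 6 20 1]
First stockout at step 6

6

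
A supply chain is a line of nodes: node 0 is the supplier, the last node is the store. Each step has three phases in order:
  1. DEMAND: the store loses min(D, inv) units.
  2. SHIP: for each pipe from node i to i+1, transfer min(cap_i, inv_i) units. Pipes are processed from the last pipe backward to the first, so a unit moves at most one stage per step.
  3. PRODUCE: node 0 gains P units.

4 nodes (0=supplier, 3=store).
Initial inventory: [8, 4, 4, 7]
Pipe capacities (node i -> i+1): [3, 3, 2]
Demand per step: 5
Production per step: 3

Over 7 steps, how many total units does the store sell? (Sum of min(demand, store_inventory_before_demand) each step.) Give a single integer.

Answer: 19

Derivation:
Step 1: sold=5 (running total=5) -> [8 4 5 4]
Step 2: sold=4 (running total=9) -> [8 4 6 2]
Step 3: sold=2 (running total=11) -> [8 4 7 2]
Step 4: sold=2 (running total=13) -> [8 4 8 2]
Step 5: sold=2 (running total=15) -> [8 4 9 2]
Step 6: sold=2 (running total=17) -> [8 4 10 2]
Step 7: sold=2 (running total=19) -> [8 4 11 2]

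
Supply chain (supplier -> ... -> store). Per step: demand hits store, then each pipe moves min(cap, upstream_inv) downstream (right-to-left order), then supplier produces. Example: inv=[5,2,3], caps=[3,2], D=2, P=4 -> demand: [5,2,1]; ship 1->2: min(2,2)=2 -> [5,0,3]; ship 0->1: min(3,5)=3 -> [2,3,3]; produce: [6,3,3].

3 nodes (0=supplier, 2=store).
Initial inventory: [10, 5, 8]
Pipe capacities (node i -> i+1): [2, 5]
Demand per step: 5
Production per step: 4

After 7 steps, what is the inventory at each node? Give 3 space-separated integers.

Step 1: demand=5,sold=5 ship[1->2]=5 ship[0->1]=2 prod=4 -> inv=[12 2 8]
Step 2: demand=5,sold=5 ship[1->2]=2 ship[0->1]=2 prod=4 -> inv=[14 2 5]
Step 3: demand=5,sold=5 ship[1->2]=2 ship[0->1]=2 prod=4 -> inv=[16 2 2]
Step 4: demand=5,sold=2 ship[1->2]=2 ship[0->1]=2 prod=4 -> inv=[18 2 2]
Step 5: demand=5,sold=2 ship[1->2]=2 ship[0->1]=2 prod=4 -> inv=[20 2 2]
Step 6: demand=5,sold=2 ship[1->2]=2 ship[0->1]=2 prod=4 -> inv=[22 2 2]
Step 7: demand=5,sold=2 ship[1->2]=2 ship[0->1]=2 prod=4 -> inv=[24 2 2]

24 2 2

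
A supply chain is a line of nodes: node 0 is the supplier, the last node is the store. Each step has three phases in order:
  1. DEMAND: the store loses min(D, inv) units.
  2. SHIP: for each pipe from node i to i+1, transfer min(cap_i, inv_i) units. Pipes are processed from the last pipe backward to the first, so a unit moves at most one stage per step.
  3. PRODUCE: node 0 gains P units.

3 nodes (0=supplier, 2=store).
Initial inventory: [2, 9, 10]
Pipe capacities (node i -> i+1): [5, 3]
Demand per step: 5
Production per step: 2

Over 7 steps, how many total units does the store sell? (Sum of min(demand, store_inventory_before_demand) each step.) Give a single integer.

Answer: 28

Derivation:
Step 1: sold=5 (running total=5) -> [2 8 8]
Step 2: sold=5 (running total=10) -> [2 7 6]
Step 3: sold=5 (running total=15) -> [2 6 4]
Step 4: sold=4 (running total=19) -> [2 5 3]
Step 5: sold=3 (running total=22) -> [2 4 3]
Step 6: sold=3 (running total=25) -> [2 3 3]
Step 7: sold=3 (running total=28) -> [2 2 3]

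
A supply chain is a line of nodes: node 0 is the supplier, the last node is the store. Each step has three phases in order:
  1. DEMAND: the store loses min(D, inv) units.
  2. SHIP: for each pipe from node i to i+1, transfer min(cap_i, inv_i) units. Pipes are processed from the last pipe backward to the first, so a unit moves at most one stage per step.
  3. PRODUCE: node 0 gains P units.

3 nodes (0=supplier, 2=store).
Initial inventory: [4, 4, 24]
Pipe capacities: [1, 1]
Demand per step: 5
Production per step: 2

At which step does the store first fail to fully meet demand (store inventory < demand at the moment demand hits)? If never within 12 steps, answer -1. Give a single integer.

Step 1: demand=5,sold=5 ship[1->2]=1 ship[0->1]=1 prod=2 -> [5 4 20]
Step 2: demand=5,sold=5 ship[1->2]=1 ship[0->1]=1 prod=2 -> [6 4 16]
Step 3: demand=5,sold=5 ship[1->2]=1 ship[0->1]=1 prod=2 -> [7 4 12]
Step 4: demand=5,sold=5 ship[1->2]=1 ship[0->1]=1 prod=2 -> [8 4 8]
Step 5: demand=5,sold=5 ship[1->2]=1 ship[0->1]=1 prod=2 -> [9 4 4]
Step 6: demand=5,sold=4 ship[1->2]=1 ship[0->1]=1 prod=2 -> [10 4 1]
Step 7: demand=5,sold=1 ship[1->2]=1 ship[0->1]=1 prod=2 -> [11 4 1]
Step 8: demand=5,sold=1 ship[1->2]=1 ship[0->1]=1 prod=2 -> [12 4 1]
Step 9: demand=5,sold=1 ship[1->2]=1 ship[0->1]=1 prod=2 -> [13 4 1]
Step 10: demand=5,sold=1 ship[1->2]=1 ship[0->1]=1 prod=2 -> [14 4 1]
Step 11: demand=5,sold=1 ship[1->2]=1 ship[0->1]=1 prod=2 -> [15 4 1]
Step 12: demand=5,sold=1 ship[1->2]=1 ship[0->1]=1 prod=2 -> [16 4 1]
First stockout at step 6

6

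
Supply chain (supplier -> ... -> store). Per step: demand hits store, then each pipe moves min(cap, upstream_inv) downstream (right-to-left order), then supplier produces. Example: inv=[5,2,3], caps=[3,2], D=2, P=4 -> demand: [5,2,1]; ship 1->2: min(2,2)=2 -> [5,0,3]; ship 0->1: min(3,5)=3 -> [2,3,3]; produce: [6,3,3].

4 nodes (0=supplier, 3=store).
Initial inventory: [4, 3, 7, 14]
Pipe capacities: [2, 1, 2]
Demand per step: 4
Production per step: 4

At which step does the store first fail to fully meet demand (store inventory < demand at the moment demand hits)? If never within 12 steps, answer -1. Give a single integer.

Step 1: demand=4,sold=4 ship[2->3]=2 ship[1->2]=1 ship[0->1]=2 prod=4 -> [6 4 6 12]
Step 2: demand=4,sold=4 ship[2->3]=2 ship[1->2]=1 ship[0->1]=2 prod=4 -> [8 5 5 10]
Step 3: demand=4,sold=4 ship[2->3]=2 ship[1->2]=1 ship[0->1]=2 prod=4 -> [10 6 4 8]
Step 4: demand=4,sold=4 ship[2->3]=2 ship[1->2]=1 ship[0->1]=2 prod=4 -> [12 7 3 6]
Step 5: demand=4,sold=4 ship[2->3]=2 ship[1->2]=1 ship[0->1]=2 prod=4 -> [14 8 2 4]
Step 6: demand=4,sold=4 ship[2->3]=2 ship[1->2]=1 ship[0->1]=2 prod=4 -> [16 9 1 2]
Step 7: demand=4,sold=2 ship[2->3]=1 ship[1->2]=1 ship[0->1]=2 prod=4 -> [18 10 1 1]
Step 8: demand=4,sold=1 ship[2->3]=1 ship[1->2]=1 ship[0->1]=2 prod=4 -> [20 11 1 1]
Step 9: demand=4,sold=1 ship[2->3]=1 ship[1->2]=1 ship[0->1]=2 prod=4 -> [22 12 1 1]
Step 10: demand=4,sold=1 ship[2->3]=1 ship[1->2]=1 ship[0->1]=2 prod=4 -> [24 13 1 1]
Step 11: demand=4,sold=1 ship[2->3]=1 ship[1->2]=1 ship[0->1]=2 prod=4 -> [26 14 1 1]
Step 12: demand=4,sold=1 ship[2->3]=1 ship[1->2]=1 ship[0->1]=2 prod=4 -> [28 15 1 1]
First stockout at step 7

7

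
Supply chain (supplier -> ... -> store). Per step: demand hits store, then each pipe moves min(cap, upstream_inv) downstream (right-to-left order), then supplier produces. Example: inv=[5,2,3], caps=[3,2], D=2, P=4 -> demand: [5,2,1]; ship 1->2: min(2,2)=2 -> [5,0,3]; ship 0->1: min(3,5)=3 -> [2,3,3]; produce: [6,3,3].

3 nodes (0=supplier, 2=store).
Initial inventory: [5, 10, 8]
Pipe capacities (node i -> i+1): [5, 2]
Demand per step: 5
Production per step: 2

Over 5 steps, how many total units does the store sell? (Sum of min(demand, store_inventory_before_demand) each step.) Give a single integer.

Step 1: sold=5 (running total=5) -> [2 13 5]
Step 2: sold=5 (running total=10) -> [2 13 2]
Step 3: sold=2 (running total=12) -> [2 13 2]
Step 4: sold=2 (running total=14) -> [2 13 2]
Step 5: sold=2 (running total=16) -> [2 13 2]

Answer: 16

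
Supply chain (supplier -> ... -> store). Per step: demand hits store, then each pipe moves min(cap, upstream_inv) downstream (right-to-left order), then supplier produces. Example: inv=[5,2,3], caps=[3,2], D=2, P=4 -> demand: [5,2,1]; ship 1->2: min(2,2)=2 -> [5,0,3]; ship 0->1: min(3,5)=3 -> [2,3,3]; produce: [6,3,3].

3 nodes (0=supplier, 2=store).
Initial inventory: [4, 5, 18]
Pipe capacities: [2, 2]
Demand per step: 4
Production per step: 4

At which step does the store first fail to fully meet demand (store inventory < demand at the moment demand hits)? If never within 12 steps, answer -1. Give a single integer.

Step 1: demand=4,sold=4 ship[1->2]=2 ship[0->1]=2 prod=4 -> [6 5 16]
Step 2: demand=4,sold=4 ship[1->2]=2 ship[0->1]=2 prod=4 -> [8 5 14]
Step 3: demand=4,sold=4 ship[1->2]=2 ship[0->1]=2 prod=4 -> [10 5 12]
Step 4: demand=4,sold=4 ship[1->2]=2 ship[0->1]=2 prod=4 -> [12 5 10]
Step 5: demand=4,sold=4 ship[1->2]=2 ship[0->1]=2 prod=4 -> [14 5 8]
Step 6: demand=4,sold=4 ship[1->2]=2 ship[0->1]=2 prod=4 -> [16 5 6]
Step 7: demand=4,sold=4 ship[1->2]=2 ship[0->1]=2 prod=4 -> [18 5 4]
Step 8: demand=4,sold=4 ship[1->2]=2 ship[0->1]=2 prod=4 -> [20 5 2]
Step 9: demand=4,sold=2 ship[1->2]=2 ship[0->1]=2 prod=4 -> [22 5 2]
Step 10: demand=4,sold=2 ship[1->2]=2 ship[0->1]=2 prod=4 -> [24 5 2]
Step 11: demand=4,sold=2 ship[1->2]=2 ship[0->1]=2 prod=4 -> [26 5 2]
Step 12: demand=4,sold=2 ship[1->2]=2 ship[0->1]=2 prod=4 -> [28 5 2]
First stockout at step 9

9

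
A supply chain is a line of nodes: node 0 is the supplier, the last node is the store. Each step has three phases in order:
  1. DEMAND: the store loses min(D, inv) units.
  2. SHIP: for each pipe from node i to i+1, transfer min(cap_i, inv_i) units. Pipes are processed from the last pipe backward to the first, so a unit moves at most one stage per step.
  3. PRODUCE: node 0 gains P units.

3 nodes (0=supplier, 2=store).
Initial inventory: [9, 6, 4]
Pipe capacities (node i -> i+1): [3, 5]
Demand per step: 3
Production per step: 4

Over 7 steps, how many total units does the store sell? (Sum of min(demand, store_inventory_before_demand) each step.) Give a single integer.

Answer: 21

Derivation:
Step 1: sold=3 (running total=3) -> [10 4 6]
Step 2: sold=3 (running total=6) -> [11 3 7]
Step 3: sold=3 (running total=9) -> [12 3 7]
Step 4: sold=3 (running total=12) -> [13 3 7]
Step 5: sold=3 (running total=15) -> [14 3 7]
Step 6: sold=3 (running total=18) -> [15 3 7]
Step 7: sold=3 (running total=21) -> [16 3 7]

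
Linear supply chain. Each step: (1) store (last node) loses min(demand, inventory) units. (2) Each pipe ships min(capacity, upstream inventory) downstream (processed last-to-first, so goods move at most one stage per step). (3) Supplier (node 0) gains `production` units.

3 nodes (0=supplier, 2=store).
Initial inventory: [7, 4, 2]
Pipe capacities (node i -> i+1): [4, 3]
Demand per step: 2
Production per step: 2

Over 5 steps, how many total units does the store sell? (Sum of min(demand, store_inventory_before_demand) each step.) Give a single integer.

Answer: 10

Derivation:
Step 1: sold=2 (running total=2) -> [5 5 3]
Step 2: sold=2 (running total=4) -> [3 6 4]
Step 3: sold=2 (running total=6) -> [2 6 5]
Step 4: sold=2 (running total=8) -> [2 5 6]
Step 5: sold=2 (running total=10) -> [2 4 7]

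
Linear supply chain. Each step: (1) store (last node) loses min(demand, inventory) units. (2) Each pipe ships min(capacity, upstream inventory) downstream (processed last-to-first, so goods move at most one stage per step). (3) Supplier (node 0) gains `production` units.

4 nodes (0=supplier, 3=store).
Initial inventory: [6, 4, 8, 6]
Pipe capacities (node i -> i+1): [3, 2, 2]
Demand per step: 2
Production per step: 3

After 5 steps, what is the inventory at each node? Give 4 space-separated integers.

Step 1: demand=2,sold=2 ship[2->3]=2 ship[1->2]=2 ship[0->1]=3 prod=3 -> inv=[6 5 8 6]
Step 2: demand=2,sold=2 ship[2->3]=2 ship[1->2]=2 ship[0->1]=3 prod=3 -> inv=[6 6 8 6]
Step 3: demand=2,sold=2 ship[2->3]=2 ship[1->2]=2 ship[0->1]=3 prod=3 -> inv=[6 7 8 6]
Step 4: demand=2,sold=2 ship[2->3]=2 ship[1->2]=2 ship[0->1]=3 prod=3 -> inv=[6 8 8 6]
Step 5: demand=2,sold=2 ship[2->3]=2 ship[1->2]=2 ship[0->1]=3 prod=3 -> inv=[6 9 8 6]

6 9 8 6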